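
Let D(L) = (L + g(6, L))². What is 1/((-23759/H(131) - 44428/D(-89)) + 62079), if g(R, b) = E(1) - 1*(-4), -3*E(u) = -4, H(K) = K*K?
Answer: 1081160161/67108982933788 ≈ 1.6111e-5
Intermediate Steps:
H(K) = K²
E(u) = 4/3 (E(u) = -⅓*(-4) = 4/3)
g(R, b) = 16/3 (g(R, b) = 4/3 - 1*(-4) = 4/3 + 4 = 16/3)
D(L) = (16/3 + L)² (D(L) = (L + 16/3)² = (16/3 + L)²)
1/((-23759/H(131) - 44428/D(-89)) + 62079) = 1/((-23759/(131²) - 44428*9/(16 + 3*(-89))²) + 62079) = 1/((-23759/17161 - 44428*9/(16 - 267)²) + 62079) = 1/((-23759*1/17161 - 44428/((⅑)*(-251)²)) + 62079) = 1/((-23759/17161 - 44428/((⅑)*63001)) + 62079) = 1/((-23759/17161 - 44428/63001/9) + 62079) = 1/((-23759/17161 - 44428*9/63001) + 62079) = 1/((-23759/17161 - 399852/63001) + 62079) = 1/(-8358700931/1081160161 + 62079) = 1/(67108982933788/1081160161) = 1081160161/67108982933788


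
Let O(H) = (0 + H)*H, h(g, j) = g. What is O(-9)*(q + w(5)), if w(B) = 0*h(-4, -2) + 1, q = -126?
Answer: -10125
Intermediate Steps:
O(H) = H² (O(H) = H*H = H²)
w(B) = 1 (w(B) = 0*(-4) + 1 = 0 + 1 = 1)
O(-9)*(q + w(5)) = (-9)²*(-126 + 1) = 81*(-125) = -10125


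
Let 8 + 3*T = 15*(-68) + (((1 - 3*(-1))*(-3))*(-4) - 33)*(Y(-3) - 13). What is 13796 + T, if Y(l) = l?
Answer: 40120/3 ≈ 13373.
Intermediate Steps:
T = -1268/3 (T = -8/3 + (15*(-68) + (((1 - 3*(-1))*(-3))*(-4) - 33)*(-3 - 13))/3 = -8/3 + (-1020 + (((1 + 3)*(-3))*(-4) - 33)*(-16))/3 = -8/3 + (-1020 + ((4*(-3))*(-4) - 33)*(-16))/3 = -8/3 + (-1020 + (-12*(-4) - 33)*(-16))/3 = -8/3 + (-1020 + (48 - 33)*(-16))/3 = -8/3 + (-1020 + 15*(-16))/3 = -8/3 + (-1020 - 240)/3 = -8/3 + (⅓)*(-1260) = -8/3 - 420 = -1268/3 ≈ -422.67)
13796 + T = 13796 - 1268/3 = 40120/3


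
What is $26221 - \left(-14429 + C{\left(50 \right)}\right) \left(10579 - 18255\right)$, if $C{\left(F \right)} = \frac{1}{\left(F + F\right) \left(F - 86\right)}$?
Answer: $- \frac{99657706619}{900} \approx -1.1073 \cdot 10^{8}$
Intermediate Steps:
$C{\left(F \right)} = \frac{1}{2 F \left(-86 + F\right)}$
$26221 - \left(-14429 + C{\left(50 \right)}\right) \left(10579 - 18255\right) = 26221 - \left(-14429 + \frac{1}{2 \cdot 50 \left(-86 + 50\right)}\right) \left(10579 - 18255\right) = 26221 - \left(-14429 + \frac{1}{2} \cdot \frac{1}{50} \frac{1}{-36}\right) \left(-7676\right) = 26221 - \left(-14429 + \frac{1}{2} \cdot \frac{1}{50} \left(- \frac{1}{36}\right)\right) \left(-7676\right) = 26221 - \left(-14429 - \frac{1}{3600}\right) \left(-7676\right) = 26221 - \left(- \frac{51944401}{3600}\right) \left(-7676\right) = 26221 - \frac{99681305519}{900} = - \frac{99657706619}{900}$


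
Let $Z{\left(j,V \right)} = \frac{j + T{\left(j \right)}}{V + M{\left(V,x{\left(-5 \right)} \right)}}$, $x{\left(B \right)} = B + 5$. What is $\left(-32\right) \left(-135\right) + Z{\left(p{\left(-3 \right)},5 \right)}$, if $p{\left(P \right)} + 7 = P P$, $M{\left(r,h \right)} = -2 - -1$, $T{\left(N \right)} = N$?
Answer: $4321$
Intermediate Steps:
$x{\left(B \right)} = 5 + B$
$M{\left(r,h \right)} = -1$ ($M{\left(r,h \right)} = -2 + 1 = -1$)
$p{\left(P \right)} = -7 + P^{2}$ ($p{\left(P \right)} = -7 + P P = -7 + P^{2}$)
$Z{\left(j,V \right)} = \frac{2 j}{-1 + V}$ ($Z{\left(j,V \right)} = \frac{j + j}{V - 1} = \frac{2 j}{-1 + V}$)
$\left(-32\right) \left(-135\right) + Z{\left(p{\left(-3 \right)},5 \right)} = \left(-32\right) \left(-135\right) + \frac{2 \left(-7 + \left(-3\right)^{2}\right)}{-1 + 5} = 4320 + \frac{2 \left(-7 + 9\right)}{4} = 4320 + 2 \cdot 2 \cdot \frac{1}{4} = 4320 + 1 = 4321$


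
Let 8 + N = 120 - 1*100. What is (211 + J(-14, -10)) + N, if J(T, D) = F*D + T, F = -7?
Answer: 279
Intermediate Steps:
N = 12 (N = -8 + (120 - 1*100) = -8 + (120 - 100) = -8 + 20 = 12)
J(T, D) = T - 7*D (J(T, D) = -7*D + T = T - 7*D)
(211 + J(-14, -10)) + N = (211 + (-14 - 7*(-10))) + 12 = (211 + (-14 + 70)) + 12 = (211 + 56) + 12 = 267 + 12 = 279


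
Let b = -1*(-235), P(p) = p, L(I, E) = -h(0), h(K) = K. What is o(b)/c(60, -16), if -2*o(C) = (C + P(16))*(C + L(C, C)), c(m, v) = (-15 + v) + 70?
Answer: -58985/78 ≈ -756.22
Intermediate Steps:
L(I, E) = 0 (L(I, E) = -1*0 = 0)
c(m, v) = 55 + v
b = 235
o(C) = -C*(16 + C)/2 (o(C) = -(C + 16)*(C + 0)/2 = -(16 + C)*C/2 = -C*(16 + C)/2)
o(b)/c(60, -16) = ((½)*235*(-16 - 1*235))/(55 - 16) = ((½)*235*(-16 - 235))/39 = ((½)*235*(-251))*(1/39) = -58985/2*1/39 = -58985/78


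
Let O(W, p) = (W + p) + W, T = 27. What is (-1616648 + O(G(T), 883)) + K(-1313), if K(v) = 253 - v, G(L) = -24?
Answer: -1614247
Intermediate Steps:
O(W, p) = p + 2*W
(-1616648 + O(G(T), 883)) + K(-1313) = (-1616648 + (883 + 2*(-24))) + (253 - 1*(-1313)) = (-1616648 + (883 - 48)) + (253 + 1313) = (-1616648 + 835) + 1566 = -1615813 + 1566 = -1614247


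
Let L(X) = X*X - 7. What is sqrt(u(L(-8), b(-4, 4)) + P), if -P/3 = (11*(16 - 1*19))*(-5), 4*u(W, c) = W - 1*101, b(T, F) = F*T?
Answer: I*sqrt(506) ≈ 22.494*I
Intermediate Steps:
L(X) = -7 + X**2 (L(X) = X**2 - 7 = -7 + X**2)
u(W, c) = -101/4 + W/4 (u(W, c) = (W - 1*101)/4 = (W - 101)/4 = (-101 + W)/4 = -101/4 + W/4)
P = -495 (P = -3*11*(16 - 1*19)*(-5) = -3*11*(16 - 19)*(-5) = -3*11*(-3)*(-5) = -(-99)*(-5) = -3*165 = -495)
sqrt(u(L(-8), b(-4, 4)) + P) = sqrt((-101/4 + (-7 + (-8)**2)/4) - 495) = sqrt((-101/4 + (-7 + 64)/4) - 495) = sqrt((-101/4 + (1/4)*57) - 495) = sqrt((-101/4 + 57/4) - 495) = sqrt(-11 - 495) = sqrt(-506) = I*sqrt(506)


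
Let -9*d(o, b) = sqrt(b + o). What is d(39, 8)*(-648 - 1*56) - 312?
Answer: -312 + 704*sqrt(47)/9 ≈ 224.26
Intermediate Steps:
d(o, b) = -sqrt(b + o)/9
d(39, 8)*(-648 - 1*56) - 312 = (-sqrt(8 + 39)/9)*(-648 - 1*56) - 312 = (-sqrt(47)/9)*(-648 - 56) - 312 = -sqrt(47)/9*(-704) - 312 = 704*sqrt(47)/9 - 312 = -312 + 704*sqrt(47)/9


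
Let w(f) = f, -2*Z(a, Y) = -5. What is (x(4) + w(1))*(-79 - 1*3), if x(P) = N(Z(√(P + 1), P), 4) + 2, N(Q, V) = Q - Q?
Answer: -246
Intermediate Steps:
Z(a, Y) = 5/2 (Z(a, Y) = -½*(-5) = 5/2)
N(Q, V) = 0
x(P) = 2 (x(P) = 0 + 2 = 2)
(x(4) + w(1))*(-79 - 1*3) = (2 + 1)*(-79 - 1*3) = 3*(-79 - 3) = 3*(-82) = -246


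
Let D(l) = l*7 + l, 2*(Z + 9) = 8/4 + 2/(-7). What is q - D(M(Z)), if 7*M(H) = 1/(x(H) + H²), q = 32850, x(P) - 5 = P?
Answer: 101670694/3095 ≈ 32850.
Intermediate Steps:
x(P) = 5 + P
Z = -57/7 (Z = -9 + (8/4 + 2/(-7))/2 = -9 + (8*(¼) + 2*(-⅐))/2 = -9 + (2 - 2/7)/2 = -9 + (½)*(12/7) = -9 + 6/7 = -57/7 ≈ -8.1429)
M(H) = 1/(7*(5 + H + H²)) (M(H) = 1/(7*((5 + H) + H²)) = 1/(7*(5 + H + H²)))
D(l) = 8*l (D(l) = 7*l + l = 8*l)
q - D(M(Z)) = 32850 - 8*1/(7*(5 - 57/7 + (-57/7)²)) = 32850 - 8*1/(7*(5 - 57/7 + 3249/49)) = 32850 - 8*1/(7*(3095/49)) = 32850 - 8*(⅐)*(49/3095) = 32850 - 8*7/3095 = 32850 - 1*56/3095 = 32850 - 56/3095 = 101670694/3095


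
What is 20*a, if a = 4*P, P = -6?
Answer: -480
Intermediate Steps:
a = -24 (a = 4*(-6) = -24)
20*a = 20*(-24) = -480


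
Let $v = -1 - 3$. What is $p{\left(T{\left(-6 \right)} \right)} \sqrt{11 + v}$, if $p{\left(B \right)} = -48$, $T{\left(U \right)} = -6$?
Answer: $- 48 \sqrt{7} \approx -127.0$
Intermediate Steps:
$v = -4$ ($v = -1 - 3 = -4$)
$p{\left(T{\left(-6 \right)} \right)} \sqrt{11 + v} = - 48 \sqrt{11 - 4} = - 48 \sqrt{7}$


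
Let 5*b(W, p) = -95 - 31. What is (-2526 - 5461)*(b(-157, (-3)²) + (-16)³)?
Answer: 164580122/5 ≈ 3.2916e+7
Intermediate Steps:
b(W, p) = -126/5 (b(W, p) = (-95 - 31)/5 = (⅕)*(-126) = -126/5)
(-2526 - 5461)*(b(-157, (-3)²) + (-16)³) = (-2526 - 5461)*(-126/5 + (-16)³) = -7987*(-126/5 - 4096) = -7987*(-20606/5) = 164580122/5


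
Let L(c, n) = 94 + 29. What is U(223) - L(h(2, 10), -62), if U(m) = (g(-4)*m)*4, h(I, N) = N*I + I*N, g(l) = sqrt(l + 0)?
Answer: -123 + 1784*I ≈ -123.0 + 1784.0*I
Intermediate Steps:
g(l) = sqrt(l)
h(I, N) = 2*I*N (h(I, N) = I*N + I*N = 2*I*N)
L(c, n) = 123
U(m) = 8*I*m (U(m) = (sqrt(-4)*m)*4 = ((2*I)*m)*4 = (2*I*m)*4 = 8*I*m)
U(223) - L(h(2, 10), -62) = 8*I*223 - 1*123 = 1784*I - 123 = -123 + 1784*I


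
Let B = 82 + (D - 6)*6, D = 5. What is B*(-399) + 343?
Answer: -29981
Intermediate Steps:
B = 76 (B = 82 + (5 - 6)*6 = 82 - 1*6 = 82 - 6 = 76)
B*(-399) + 343 = 76*(-399) + 343 = -30324 + 343 = -29981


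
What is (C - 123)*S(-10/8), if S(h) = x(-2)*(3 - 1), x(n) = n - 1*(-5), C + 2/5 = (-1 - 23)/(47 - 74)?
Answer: -11026/15 ≈ -735.07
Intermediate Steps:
C = 22/45 (C = -⅖ + (-1 - 23)/(47 - 74) = -⅖ - 24/(-27) = -⅖ - 24*(-1/27) = -⅖ + 8/9 = 22/45 ≈ 0.48889)
x(n) = 5 + n (x(n) = n + 5 = 5 + n)
S(h) = 6 (S(h) = (5 - 2)*(3 - 1) = 3*2 = 6)
(C - 123)*S(-10/8) = (22/45 - 123)*6 = -5513/45*6 = -11026/15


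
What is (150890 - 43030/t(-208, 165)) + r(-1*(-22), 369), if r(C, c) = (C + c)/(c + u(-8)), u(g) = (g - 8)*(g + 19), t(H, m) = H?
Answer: 233296703/1544 ≈ 1.5110e+5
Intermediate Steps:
u(g) = (-8 + g)*(19 + g)
r(C, c) = (C + c)/(-176 + c) (r(C, c) = (C + c)/(c + (-152 + (-8)**2 + 11*(-8))) = (C + c)/(c + (-152 + 64 - 88)) = (C + c)/(c - 176) = (C + c)/(-176 + c))
(150890 - 43030/t(-208, 165)) + r(-1*(-22), 369) = (150890 - 43030/(-208)) + (-1*(-22) + 369)/(-176 + 369) = (150890 - 43030*(-1/208)) + (22 + 369)/193 = (150890 + 1655/8) + (1/193)*391 = 1208775/8 + 391/193 = 233296703/1544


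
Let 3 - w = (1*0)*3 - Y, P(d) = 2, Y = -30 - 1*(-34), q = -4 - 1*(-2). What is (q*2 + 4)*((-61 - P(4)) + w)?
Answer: 0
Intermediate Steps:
q = -2 (q = -4 + 2 = -2)
Y = 4 (Y = -30 + 34 = 4)
w = 7 (w = 3 - ((1*0)*3 - 1*4) = 3 - (0*3 - 4) = 3 - (0 - 4) = 3 - 1*(-4) = 3 + 4 = 7)
(q*2 + 4)*((-61 - P(4)) + w) = (-2*2 + 4)*((-61 - 1*2) + 7) = (-4 + 4)*((-61 - 2) + 7) = 0*(-63 + 7) = 0*(-56) = 0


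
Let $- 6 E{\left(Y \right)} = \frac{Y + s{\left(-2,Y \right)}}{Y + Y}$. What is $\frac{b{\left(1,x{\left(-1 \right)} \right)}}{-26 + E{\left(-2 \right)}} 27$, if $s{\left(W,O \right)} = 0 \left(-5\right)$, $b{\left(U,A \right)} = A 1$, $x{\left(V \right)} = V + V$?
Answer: $\frac{648}{313} \approx 2.0703$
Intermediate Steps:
$x{\left(V \right)} = 2 V$
$b{\left(U,A \right)} = A$
$s{\left(W,O \right)} = 0$
$E{\left(Y \right)} = - \frac{1}{12}$ ($E{\left(Y \right)} = - \frac{\left(Y + 0\right) \frac{1}{Y + Y}}{6} = - \frac{Y \frac{1}{2 Y}}{6} = \left(- \frac{1}{6}\right) \frac{1}{2} = - \frac{1}{12}$)
$\frac{b{\left(1,x{\left(-1 \right)} \right)}}{-26 + E{\left(-2 \right)}} 27 = \frac{2 \left(-1\right)}{-26 - \frac{1}{12}} \cdot 27 = - \frac{2}{- \frac{313}{12}} \cdot 27 = \left(-2\right) \left(- \frac{12}{313}\right) 27 = \frac{24}{313} \cdot 27 = \frac{648}{313}$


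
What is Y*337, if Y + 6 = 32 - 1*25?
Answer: 337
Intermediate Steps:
Y = 1 (Y = -6 + (32 - 1*25) = -6 + (32 - 25) = -6 + 7 = 1)
Y*337 = 1*337 = 337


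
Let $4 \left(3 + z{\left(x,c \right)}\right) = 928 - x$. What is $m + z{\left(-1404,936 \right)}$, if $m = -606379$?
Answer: $-605799$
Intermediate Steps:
$z{\left(x,c \right)} = 229 - \frac{x}{4}$ ($z{\left(x,c \right)} = -3 + \frac{928 - x}{4} = -3 - \left(-232 + \frac{x}{4}\right) = 229 - \frac{x}{4}$)
$m + z{\left(-1404,936 \right)} = -606379 + \left(229 - -351\right) = -606379 + \left(229 + 351\right) = -606379 + 580 = -605799$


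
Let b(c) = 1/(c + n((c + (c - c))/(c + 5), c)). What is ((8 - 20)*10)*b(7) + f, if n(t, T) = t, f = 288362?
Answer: 26239502/91 ≈ 2.8835e+5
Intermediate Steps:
b(c) = 1/(c + c/(5 + c)) (b(c) = 1/(c + (c + (c - c))/(c + 5)) = 1/(c + (c + 0)/(5 + c)) = 1/(c + c/(5 + c)))
((8 - 20)*10)*b(7) + f = ((8 - 20)*10)*((5 + 7)/(7*(6 + 7))) + 288362 = (-12*10)*((⅐)*12/13) + 288362 = -120*12/(7*13) + 288362 = -120*12/91 + 288362 = -1440/91 + 288362 = 26239502/91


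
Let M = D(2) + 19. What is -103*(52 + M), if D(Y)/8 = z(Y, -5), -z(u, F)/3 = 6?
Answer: 7519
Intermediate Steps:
z(u, F) = -18 (z(u, F) = -3*6 = -18)
D(Y) = -144 (D(Y) = 8*(-18) = -144)
M = -125 (M = -144 + 19 = -125)
-103*(52 + M) = -103*(52 - 125) = -103*(-73) = 7519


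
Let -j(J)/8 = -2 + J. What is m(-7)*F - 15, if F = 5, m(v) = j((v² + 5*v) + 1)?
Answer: -535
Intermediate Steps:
j(J) = 16 - 8*J (j(J) = -8*(-2 + J) = 16 - 8*J)
m(v) = 8 - 40*v - 8*v² (m(v) = 16 - 8*((v² + 5*v) + 1) = 16 - 8*(1 + v² + 5*v) = 16 + (-8 - 40*v - 8*v²) = 8 - 40*v - 8*v²)
m(-7)*F - 15 = (8 - 40*(-7) - 8*(-7)²)*5 - 15 = (8 + 280 - 8*49)*5 - 15 = (8 + 280 - 392)*5 - 15 = -104*5 - 15 = -520 - 15 = -535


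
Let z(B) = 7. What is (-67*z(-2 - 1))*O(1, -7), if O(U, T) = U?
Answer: -469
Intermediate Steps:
(-67*z(-2 - 1))*O(1, -7) = -67*7*1 = -469*1 = -469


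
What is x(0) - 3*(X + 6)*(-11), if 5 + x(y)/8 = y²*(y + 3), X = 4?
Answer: 290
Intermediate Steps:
x(y) = -40 + 8*y²*(3 + y) (x(y) = -40 + 8*(y²*(y + 3)) = -40 + 8*(y²*(3 + y)) = -40 + 8*y²*(3 + y))
x(0) - 3*(X + 6)*(-11) = (-40 + 8*0³ + 24*0²) - 3*(4 + 6)*(-11) = (-40 + 8*0 + 24*0) - 3*10*(-11) = (-40 + 0 + 0) - 30*(-11) = -40 + 330 = 290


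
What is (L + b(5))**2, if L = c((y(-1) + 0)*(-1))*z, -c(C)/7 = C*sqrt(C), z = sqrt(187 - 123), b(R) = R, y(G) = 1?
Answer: -3111 + 560*I ≈ -3111.0 + 560.0*I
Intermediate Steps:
z = 8 (z = sqrt(64) = 8)
c(C) = -7*C**(3/2) (c(C) = -7*C*sqrt(C) = -7*C**(3/2))
L = 56*I (L = -7*(-I*(1 + 0)**(3/2))*8 = -7*(-I)*8 = -(-7)*I*8 = (7*I)*8 = 56*I ≈ 56.0*I)
(L + b(5))**2 = (56*I + 5)**2 = (5 + 56*I)**2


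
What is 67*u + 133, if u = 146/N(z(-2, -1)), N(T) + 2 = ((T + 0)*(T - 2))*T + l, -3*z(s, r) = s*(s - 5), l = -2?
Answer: 135805/2014 ≈ 67.430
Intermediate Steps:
z(s, r) = -s*(-5 + s)/3 (z(s, r) = -s*(s - 5)/3 = -s*(-5 + s)/3)
N(T) = -4 + T**2*(-2 + T) (N(T) = -2 + (((T + 0)*(T - 2))*T - 2) = -2 + ((T*(-2 + T))*T - 2) = -2 + (T**2*(-2 + T) - 2) = -2 + (-2 + T**2*(-2 + T)) = -4 + T**2*(-2 + T))
u = -1971/2014 (u = 146/(-4 + ((1/3)*(-2)*(5 - 1*(-2)))**3 - 2*4*(5 - 1*(-2))**2/9) = 146/(-4 + ((1/3)*(-2)*(5 + 2))**3 - 2*4*(5 + 2)**2/9) = 146/(-4 + ((1/3)*(-2)*7)**3 - 2*((1/3)*(-2)*7)**2) = 146/(-4 + (-14/3)**3 - 2*(-14/3)**2) = 146/(-4 - 2744/27 - 2*196/9) = 146/(-4 - 2744/27 - 392/9) = 146/(-4028/27) = 146*(-27/4028) = -1971/2014 ≈ -0.97865)
67*u + 133 = 67*(-1971/2014) + 133 = -132057/2014 + 133 = 135805/2014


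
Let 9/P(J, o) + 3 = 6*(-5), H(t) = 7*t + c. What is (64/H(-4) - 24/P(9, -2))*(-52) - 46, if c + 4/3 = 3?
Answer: -355154/79 ≈ -4495.6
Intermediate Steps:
c = 5/3 (c = -4/3 + 3 = 5/3 ≈ 1.6667)
H(t) = 5/3 + 7*t (H(t) = 7*t + 5/3 = 5/3 + 7*t)
P(J, o) = -3/11 (P(J, o) = 9/(-3 + 6*(-5)) = 9/(-3 - 30) = 9/(-33) = 9*(-1/33) = -3/11)
(64/H(-4) - 24/P(9, -2))*(-52) - 46 = (64/(5/3 + 7*(-4)) - 24/(-3/11))*(-52) - 46 = (64/(5/3 - 28) - 24*(-11/3))*(-52) - 46 = (64/(-79/3) + 88)*(-52) - 46 = (64*(-3/79) + 88)*(-52) - 46 = (-192/79 + 88)*(-52) - 46 = (6760/79)*(-52) - 46 = -351520/79 - 46 = -355154/79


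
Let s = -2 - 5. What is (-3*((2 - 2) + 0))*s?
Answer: 0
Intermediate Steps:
s = -7
(-3*((2 - 2) + 0))*s = -3*((2 - 2) + 0)*(-7) = -3*(0 + 0)*(-7) = -3*0*(-7) = 0*(-7) = 0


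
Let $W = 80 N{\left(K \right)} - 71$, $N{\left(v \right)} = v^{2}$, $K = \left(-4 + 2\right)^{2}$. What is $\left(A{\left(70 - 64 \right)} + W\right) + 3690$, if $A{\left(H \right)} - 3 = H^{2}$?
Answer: $4938$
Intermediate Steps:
$K = 4$ ($K = \left(-2\right)^{2} = 4$)
$A{\left(H \right)} = 3 + H^{2}$
$W = 1209$ ($W = 80 \cdot 4^{2} - 71 = 80 \cdot 16 - 71 = 1280 - 71 = 1209$)
$\left(A{\left(70 - 64 \right)} + W\right) + 3690 = \left(\left(3 + \left(70 - 64\right)^{2}\right) + 1209\right) + 3690 = \left(\left(3 + 6^{2}\right) + 1209\right) + 3690 = \left(\left(3 + 36\right) + 1209\right) + 3690 = \left(39 + 1209\right) + 3690 = 1248 + 3690 = 4938$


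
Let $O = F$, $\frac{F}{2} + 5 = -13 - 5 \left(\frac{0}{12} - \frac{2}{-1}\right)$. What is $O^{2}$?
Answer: $3136$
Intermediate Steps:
$F = -56$ ($F = -10 + 2 \left(-13 - 5 \left(\frac{0}{12} - \frac{2}{-1}\right)\right) = -10 + 2 \left(-13 - 5 \left(0 \cdot \frac{1}{12} - -2\right)\right) = -10 + 2 \left(-13 - 5 \left(0 + 2\right)\right) = -10 + 2 \left(-13 - 10\right) = -10 + 2 \left(-23\right) = -10 - 46 = -56$)
$O = -56$
$O^{2} = \left(-56\right)^{2} = 3136$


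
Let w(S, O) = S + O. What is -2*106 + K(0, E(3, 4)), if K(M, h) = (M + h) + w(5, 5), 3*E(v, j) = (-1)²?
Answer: -605/3 ≈ -201.67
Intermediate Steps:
w(S, O) = O + S
E(v, j) = ⅓ (E(v, j) = (⅓)*(-1)² = (⅓)*1 = ⅓)
K(M, h) = 10 + M + h (K(M, h) = (M + h) + (5 + 5) = (M + h) + 10 = 10 + M + h)
-2*106 + K(0, E(3, 4)) = -2*106 + (10 + 0 + ⅓) = -212 + 31/3 = -605/3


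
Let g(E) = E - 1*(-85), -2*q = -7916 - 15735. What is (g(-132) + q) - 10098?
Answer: 3361/2 ≈ 1680.5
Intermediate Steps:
q = 23651/2 (q = -(-7916 - 15735)/2 = -½*(-23651) = 23651/2 ≈ 11826.)
g(E) = 85 + E (g(E) = E + 85 = 85 + E)
(g(-132) + q) - 10098 = ((85 - 132) + 23651/2) - 10098 = (-47 + 23651/2) - 10098 = 23557/2 - 10098 = 3361/2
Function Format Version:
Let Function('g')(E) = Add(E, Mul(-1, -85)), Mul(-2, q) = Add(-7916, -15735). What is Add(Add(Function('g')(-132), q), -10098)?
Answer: Rational(3361, 2) ≈ 1680.5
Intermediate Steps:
q = Rational(23651, 2) (q = Mul(Rational(-1, 2), Add(-7916, -15735)) = Mul(Rational(-1, 2), -23651) = Rational(23651, 2) ≈ 11826.)
Function('g')(E) = Add(85, E) (Function('g')(E) = Add(E, 85) = Add(85, E))
Add(Add(Function('g')(-132), q), -10098) = Add(Add(Add(85, -132), Rational(23651, 2)), -10098) = Add(Add(-47, Rational(23651, 2)), -10098) = Add(Rational(23557, 2), -10098) = Rational(3361, 2)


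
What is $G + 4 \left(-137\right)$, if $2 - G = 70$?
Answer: $-616$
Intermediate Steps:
$G = -68$ ($G = 2 - 70 = -68$)
$G + 4 \left(-137\right) = -68 + 4 \left(-137\right) = -68 - 548 = -616$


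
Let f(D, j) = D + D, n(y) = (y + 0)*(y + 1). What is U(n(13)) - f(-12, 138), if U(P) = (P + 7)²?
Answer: 35745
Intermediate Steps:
n(y) = y*(1 + y)
f(D, j) = 2*D
U(P) = (7 + P)²
U(n(13)) - f(-12, 138) = (7 + 13*(1 + 13))² - 2*(-12) = (7 + 13*14)² - 1*(-24) = (7 + 182)² + 24 = 189² + 24 = 35721 + 24 = 35745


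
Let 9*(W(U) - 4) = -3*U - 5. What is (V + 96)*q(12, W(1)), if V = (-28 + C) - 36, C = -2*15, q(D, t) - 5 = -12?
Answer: -14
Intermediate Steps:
W(U) = 31/9 - U/3 (W(U) = 4 + (-3*U - 5)/9 = 4 + (-5 - 3*U)/9 = 4 + (-5/9 - U/3) = 31/9 - U/3)
q(D, t) = -7 (q(D, t) = 5 - 12 = -7)
C = -30
V = -94 (V = (-28 - 30) - 36 = -58 - 36 = -94)
(V + 96)*q(12, W(1)) = (-94 + 96)*(-7) = 2*(-7) = -14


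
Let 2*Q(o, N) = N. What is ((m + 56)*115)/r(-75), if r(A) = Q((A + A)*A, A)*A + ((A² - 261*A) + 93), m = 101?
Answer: 36110/56211 ≈ 0.64240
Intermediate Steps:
Q(o, N) = N/2
r(A) = 93 - 261*A + 3*A²/2 (r(A) = (A/2)*A + ((A² - 261*A) + 93) = A²/2 + (93 + A² - 261*A) = 93 - 261*A + 3*A²/2)
((m + 56)*115)/r(-75) = ((101 + 56)*115)/(93 - 261*(-75) + (3/2)*(-75)²) = (157*115)/(93 + 19575 + (3/2)*5625) = 18055/(93 + 19575 + 16875/2) = 18055/(56211/2) = 18055*(2/56211) = 36110/56211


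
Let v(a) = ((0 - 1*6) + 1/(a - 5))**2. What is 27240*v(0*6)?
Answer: 5235528/5 ≈ 1.0471e+6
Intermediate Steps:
v(a) = (-6 + 1/(-5 + a))**2 (v(a) = ((0 - 6) + 1/(-5 + a))**2 = (-6 + 1/(-5 + a))**2)
27240*v(0*6) = 27240*((-31 + 6*(0*6))**2/(-5 + 0*6)**2) = 27240*((-31 + 6*0)**2/(-5 + 0)**2) = 27240*((-31 + 0)**2/(-5)**2) = 27240*((-31)**2*(1/25)) = 27240*(961*(1/25)) = 27240*(961/25) = 5235528/5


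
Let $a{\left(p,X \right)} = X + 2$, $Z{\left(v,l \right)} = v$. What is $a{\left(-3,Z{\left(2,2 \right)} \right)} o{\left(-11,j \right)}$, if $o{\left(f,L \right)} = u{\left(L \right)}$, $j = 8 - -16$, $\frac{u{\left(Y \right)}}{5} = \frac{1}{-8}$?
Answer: $- \frac{5}{2} \approx -2.5$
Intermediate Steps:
$u{\left(Y \right)} = - \frac{5}{8}$ ($u{\left(Y \right)} = \frac{5}{-8} = 5 \left(- \frac{1}{8}\right) = - \frac{5}{8}$)
$j = 24$ ($j = 8 + 16 = 24$)
$o{\left(f,L \right)} = - \frac{5}{8}$
$a{\left(p,X \right)} = 2 + X$
$a{\left(-3,Z{\left(2,2 \right)} \right)} o{\left(-11,j \right)} = \left(2 + 2\right) \left(- \frac{5}{8}\right) = 4 \left(- \frac{5}{8}\right) = - \frac{5}{2}$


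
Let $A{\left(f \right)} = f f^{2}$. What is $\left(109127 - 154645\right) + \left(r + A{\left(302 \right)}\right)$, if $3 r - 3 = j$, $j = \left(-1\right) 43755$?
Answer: $27483506$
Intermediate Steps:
$j = -43755$
$r = -14584$ ($r = 1 + \frac{1}{3} \left(-43755\right) = 1 - 14585 = -14584$)
$A{\left(f \right)} = f^{3}$
$\left(109127 - 154645\right) + \left(r + A{\left(302 \right)}\right) = \left(109127 - 154645\right) - \left(14584 - 302^{3}\right) = -45518 + \left(-14584 + 27543608\right) = -45518 + 27529024 = 27483506$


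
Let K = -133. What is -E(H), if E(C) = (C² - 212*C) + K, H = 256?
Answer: -11131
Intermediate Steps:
E(C) = -133 + C² - 212*C (E(C) = (C² - 212*C) - 133 = -133 + C² - 212*C)
-E(H) = -(-133 + 256² - 212*256) = -(-133 + 65536 - 54272) = -1*11131 = -11131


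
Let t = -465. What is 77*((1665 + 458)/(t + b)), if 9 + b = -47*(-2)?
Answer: -163471/380 ≈ -430.19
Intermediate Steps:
b = 85 (b = -9 - 47*(-2) = -9 + 94 = 85)
77*((1665 + 458)/(t + b)) = 77*((1665 + 458)/(-465 + 85)) = 77*(2123/(-380)) = 77*(2123*(-1/380)) = 77*(-2123/380) = -163471/380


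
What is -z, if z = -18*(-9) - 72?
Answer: -90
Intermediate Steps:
z = 90 (z = 162 - 72 = 90)
-z = -1*90 = -90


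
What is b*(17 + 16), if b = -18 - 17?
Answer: -1155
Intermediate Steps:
b = -35
b*(17 + 16) = -35*(17 + 16) = -35*33 = -1155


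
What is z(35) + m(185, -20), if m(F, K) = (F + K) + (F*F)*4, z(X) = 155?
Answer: 137220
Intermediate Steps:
m(F, K) = F + K + 4*F² (m(F, K) = (F + K) + F²*4 = (F + K) + 4*F² = F + K + 4*F²)
z(35) + m(185, -20) = 155 + (185 - 20 + 4*185²) = 155 + (185 - 20 + 4*34225) = 155 + (185 - 20 + 136900) = 155 + 137065 = 137220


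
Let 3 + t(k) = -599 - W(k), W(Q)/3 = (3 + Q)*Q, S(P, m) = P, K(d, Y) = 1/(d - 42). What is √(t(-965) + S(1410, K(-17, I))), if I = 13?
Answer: I*√2784182 ≈ 1668.6*I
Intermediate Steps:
K(d, Y) = 1/(-42 + d)
W(Q) = 3*Q*(3 + Q) (W(Q) = 3*((3 + Q)*Q) = 3*(Q*(3 + Q)) = 3*Q*(3 + Q))
t(k) = -602 - 3*k*(3 + k) (t(k) = -3 + (-599 - 3*k*(3 + k)) = -602 - 3*k*(3 + k))
√(t(-965) + S(1410, K(-17, I))) = √((-602 - 3*(-965)*(3 - 965)) + 1410) = √((-602 - 3*(-965)*(-962)) + 1410) = √((-602 - 2784990) + 1410) = √(-2785592 + 1410) = √(-2784182) = I*√2784182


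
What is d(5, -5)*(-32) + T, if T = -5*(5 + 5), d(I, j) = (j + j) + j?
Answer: 430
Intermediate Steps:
d(I, j) = 3*j (d(I, j) = 2*j + j = 3*j)
T = -50 (T = -5*10 = -50)
d(5, -5)*(-32) + T = (3*(-5))*(-32) - 50 = -15*(-32) - 50 = 480 - 50 = 430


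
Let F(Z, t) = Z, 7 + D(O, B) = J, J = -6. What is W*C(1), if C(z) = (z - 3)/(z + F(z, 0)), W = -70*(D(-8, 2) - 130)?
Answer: -10010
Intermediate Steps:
D(O, B) = -13 (D(O, B) = -7 - 6 = -13)
W = 10010 (W = -70*(-13 - 130) = -70*(-143) = 10010)
C(z) = (-3 + z)/(2*z) (C(z) = (z - 3)/(z + z) = (-3 + z)/((2*z)) = (-3 + z)*(1/(2*z)) = (-3 + z)/(2*z))
W*C(1) = 10010*((½)*(-3 + 1)/1) = 10010*((½)*1*(-2)) = 10010*(-1) = -10010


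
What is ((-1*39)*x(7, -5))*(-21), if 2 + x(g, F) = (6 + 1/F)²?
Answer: 647829/25 ≈ 25913.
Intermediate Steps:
x(g, F) = -2 + (6 + 1/F)²
((-1*39)*x(7, -5))*(-21) = ((-1*39)*(34 + (-5)⁻² + 12/(-5)))*(-21) = -39*(34 + 1/25 + 12*(-⅕))*(-21) = -39*(34 + 1/25 - 12/5)*(-21) = -39*791/25*(-21) = -30849/25*(-21) = 647829/25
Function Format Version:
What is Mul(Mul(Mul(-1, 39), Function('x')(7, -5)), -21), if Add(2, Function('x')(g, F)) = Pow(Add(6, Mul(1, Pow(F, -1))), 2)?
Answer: Rational(647829, 25) ≈ 25913.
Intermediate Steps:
Function('x')(g, F) = Add(-2, Pow(Add(6, Pow(F, -1)), 2)) (Function('x')(g, F) = Add(-2, Pow(Add(6, Mul(1, Pow(F, -1))), 2)) = Add(-2, Pow(Add(6, Pow(F, -1)), 2)))
Mul(Mul(Mul(-1, 39), Function('x')(7, -5)), -21) = Mul(Mul(Mul(-1, 39), Add(34, Pow(-5, -2), Mul(12, Pow(-5, -1)))), -21) = Mul(Mul(-39, Add(34, Rational(1, 25), Mul(12, Rational(-1, 5)))), -21) = Mul(Mul(-39, Add(34, Rational(1, 25), Rational(-12, 5))), -21) = Mul(Mul(-39, Rational(791, 25)), -21) = Mul(Rational(-30849, 25), -21) = Rational(647829, 25)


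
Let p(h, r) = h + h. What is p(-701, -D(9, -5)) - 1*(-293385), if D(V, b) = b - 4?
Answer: 291983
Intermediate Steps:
D(V, b) = -4 + b
p(h, r) = 2*h
p(-701, -D(9, -5)) - 1*(-293385) = 2*(-701) - 1*(-293385) = -1402 + 293385 = 291983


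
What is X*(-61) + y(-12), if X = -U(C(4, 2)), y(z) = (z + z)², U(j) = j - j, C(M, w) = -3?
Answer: 576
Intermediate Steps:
U(j) = 0
y(z) = 4*z² (y(z) = (2*z)² = 4*z²)
X = 0 (X = -1*0 = 0)
X*(-61) + y(-12) = 0*(-61) + 4*(-12)² = 0 + 4*144 = 0 + 576 = 576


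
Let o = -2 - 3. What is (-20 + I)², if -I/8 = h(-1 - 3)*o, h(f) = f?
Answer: 32400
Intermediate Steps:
o = -5
I = -160 (I = -8*(-1 - 3)*(-5) = -(-32)*(-5) = -8*20 = -160)
(-20 + I)² = (-20 - 160)² = (-180)² = 32400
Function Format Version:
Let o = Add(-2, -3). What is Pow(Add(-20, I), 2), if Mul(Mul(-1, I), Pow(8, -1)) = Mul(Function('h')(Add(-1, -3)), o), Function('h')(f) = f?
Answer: 32400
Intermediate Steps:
o = -5
I = -160 (I = Mul(-8, Mul(Add(-1, -3), -5)) = Mul(-8, Mul(-4, -5)) = Mul(-8, 20) = -160)
Pow(Add(-20, I), 2) = Pow(Add(-20, -160), 2) = Pow(-180, 2) = 32400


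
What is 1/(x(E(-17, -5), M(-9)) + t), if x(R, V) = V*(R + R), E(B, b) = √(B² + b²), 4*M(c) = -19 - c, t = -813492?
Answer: -406746/330884613107 + 5*√314/661769226214 ≈ -1.2291e-6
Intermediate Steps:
M(c) = -19/4 - c/4 (M(c) = (-19 - c)/4 = -19/4 - c/4)
x(R, V) = 2*R*V (x(R, V) = V*(2*R) = 2*R*V)
1/(x(E(-17, -5), M(-9)) + t) = 1/(2*√((-17)² + (-5)²)*(-19/4 - ¼*(-9)) - 813492) = 1/(2*√(289 + 25)*(-19/4 + 9/4) - 813492) = 1/(2*√314*(-5/2) - 813492) = 1/(-5*√314 - 813492) = 1/(-813492 - 5*√314)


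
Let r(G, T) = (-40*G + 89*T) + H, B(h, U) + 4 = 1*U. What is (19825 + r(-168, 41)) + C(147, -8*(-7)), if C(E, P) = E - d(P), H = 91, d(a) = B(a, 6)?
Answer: 30430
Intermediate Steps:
B(h, U) = -4 + U (B(h, U) = -4 + 1*U = -4 + U)
d(a) = 2 (d(a) = -4 + 6 = 2)
r(G, T) = 91 - 40*G + 89*T (r(G, T) = (-40*G + 89*T) + 91 = 91 - 40*G + 89*T)
C(E, P) = -2 + E (C(E, P) = E - 1*2 = E - 2 = -2 + E)
(19825 + r(-168, 41)) + C(147, -8*(-7)) = (19825 + (91 - 40*(-168) + 89*41)) + (-2 + 147) = (19825 + (91 + 6720 + 3649)) + 145 = (19825 + 10460) + 145 = 30285 + 145 = 30430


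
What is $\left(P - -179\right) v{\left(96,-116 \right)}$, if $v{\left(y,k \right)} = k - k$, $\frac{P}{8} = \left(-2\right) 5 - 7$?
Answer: $0$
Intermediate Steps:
$P = -136$ ($P = 8 \left(\left(-2\right) 5 - 7\right) = 8 \left(-10 - 7\right) = 8 \left(-17\right) = -136$)
$v{\left(y,k \right)} = 0$
$\left(P - -179\right) v{\left(96,-116 \right)} = \left(-136 - -179\right) 0 = \left(-136 + 179\right) 0 = 43 \cdot 0 = 0$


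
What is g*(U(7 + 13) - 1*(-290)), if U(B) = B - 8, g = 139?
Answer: 41978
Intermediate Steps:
U(B) = -8 + B
g*(U(7 + 13) - 1*(-290)) = 139*((-8 + (7 + 13)) - 1*(-290)) = 139*((-8 + 20) + 290) = 139*(12 + 290) = 139*302 = 41978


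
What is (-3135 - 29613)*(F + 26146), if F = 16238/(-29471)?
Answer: -25233399226944/29471 ≈ -8.5621e+8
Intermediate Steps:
F = -16238/29471 (F = 16238*(-1/29471) = -16238/29471 ≈ -0.55098)
(-3135 - 29613)*(F + 26146) = (-3135 - 29613)*(-16238/29471 + 26146) = -32748*770532528/29471 = -25233399226944/29471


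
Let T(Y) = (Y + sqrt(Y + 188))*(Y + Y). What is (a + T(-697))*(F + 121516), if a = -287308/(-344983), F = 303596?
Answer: 142494132917587824/344983 - 592606128*I*sqrt(509) ≈ 4.1305e+11 - 1.337e+10*I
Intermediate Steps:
a = 287308/344983 (a = -287308*(-1/344983) = 287308/344983 ≈ 0.83282)
T(Y) = 2*Y*(Y + sqrt(188 + Y)) (T(Y) = (Y + sqrt(188 + Y))*(2*Y) = 2*Y*(Y + sqrt(188 + Y)))
(a + T(-697))*(F + 121516) = (287308/344983 + 2*(-697)*(-697 + sqrt(188 - 697)))*(303596 + 121516) = (287308/344983 + 2*(-697)*(-697 + sqrt(-509)))*425112 = (287308/344983 + 2*(-697)*(-697 + I*sqrt(509)))*425112 = (287308/344983 + (971618 - 1394*I*sqrt(509)))*425112 = (335191979802/344983 - 1394*I*sqrt(509))*425112 = 142494132917587824/344983 - 592606128*I*sqrt(509)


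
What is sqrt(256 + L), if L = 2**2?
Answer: 2*sqrt(65) ≈ 16.125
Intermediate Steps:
L = 4
sqrt(256 + L) = sqrt(256 + 4) = sqrt(260) = 2*sqrt(65)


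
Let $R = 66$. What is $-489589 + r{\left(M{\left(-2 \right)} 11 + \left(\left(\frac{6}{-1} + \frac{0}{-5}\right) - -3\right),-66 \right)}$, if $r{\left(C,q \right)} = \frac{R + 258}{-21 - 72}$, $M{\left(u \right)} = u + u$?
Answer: $- \frac{15177367}{31} \approx -4.8959 \cdot 10^{5}$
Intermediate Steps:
$M{\left(u \right)} = 2 u$
$r{\left(C,q \right)} = - \frac{108}{31}$ ($r{\left(C,q \right)} = \frac{66 + 258}{-21 - 72} = \frac{324}{-93} = 324 \left(- \frac{1}{93}\right) = - \frac{108}{31}$)
$-489589 + r{\left(M{\left(-2 \right)} 11 + \left(\left(\frac{6}{-1} + \frac{0}{-5}\right) - -3\right),-66 \right)} = -489589 - \frac{108}{31} = - \frac{15177367}{31}$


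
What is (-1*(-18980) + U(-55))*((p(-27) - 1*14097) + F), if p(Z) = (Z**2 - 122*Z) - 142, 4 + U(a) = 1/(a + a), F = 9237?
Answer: -185774951/10 ≈ -1.8578e+7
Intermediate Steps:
U(a) = -4 + 1/(2*a) (U(a) = -4 + 1/(a + a) = -4 + 1/(2*a))
p(Z) = -142 + Z**2 - 122*Z
(-1*(-18980) + U(-55))*((p(-27) - 1*14097) + F) = (-1*(-18980) + (-4 + (1/2)/(-55)))*(((-142 + (-27)**2 - 122*(-27)) - 1*14097) + 9237) = (18980 + (-4 + (1/2)*(-1/55)))*(((-142 + 729 + 3294) - 14097) + 9237) = (18980 + (-4 - 1/110))*((3881 - 14097) + 9237) = (18980 - 441/110)*(-10216 + 9237) = (2087359/110)*(-979) = -185774951/10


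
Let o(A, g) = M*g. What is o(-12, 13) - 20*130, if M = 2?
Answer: -2574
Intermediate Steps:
o(A, g) = 2*g
o(-12, 13) - 20*130 = 2*13 - 20*130 = 26 - 2600 = -2574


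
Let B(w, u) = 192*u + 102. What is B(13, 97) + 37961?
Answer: 56687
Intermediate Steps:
B(w, u) = 102 + 192*u
B(13, 97) + 37961 = (102 + 192*97) + 37961 = (102 + 18624) + 37961 = 18726 + 37961 = 56687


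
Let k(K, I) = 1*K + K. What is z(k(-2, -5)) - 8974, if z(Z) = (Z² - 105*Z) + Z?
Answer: -8542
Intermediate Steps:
k(K, I) = 2*K (k(K, I) = K + K = 2*K)
z(Z) = Z² - 104*Z
z(k(-2, -5)) - 8974 = (2*(-2))*(-104 + 2*(-2)) - 8974 = -4*(-104 - 4) - 8974 = -4*(-108) - 8974 = 432 - 8974 = -8542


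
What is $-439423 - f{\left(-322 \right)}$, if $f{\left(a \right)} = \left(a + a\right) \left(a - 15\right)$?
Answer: $-656451$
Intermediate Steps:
$f{\left(a \right)} = 2 a \left(-15 + a\right)$
$-439423 - f{\left(-322 \right)} = -439423 - 2 \left(-322\right) \left(-15 - 322\right) = -439423 - 2 \left(-322\right) \left(-337\right) = -439423 - 217028 = -656451$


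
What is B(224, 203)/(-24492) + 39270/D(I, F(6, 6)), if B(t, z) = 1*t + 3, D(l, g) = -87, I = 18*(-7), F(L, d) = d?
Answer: -320606863/710268 ≈ -451.39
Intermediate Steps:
I = -126
B(t, z) = 3 + t (B(t, z) = t + 3 = 3 + t)
B(224, 203)/(-24492) + 39270/D(I, F(6, 6)) = (3 + 224)/(-24492) + 39270/(-87) = 227*(-1/24492) + 39270*(-1/87) = -227/24492 - 13090/29 = -320606863/710268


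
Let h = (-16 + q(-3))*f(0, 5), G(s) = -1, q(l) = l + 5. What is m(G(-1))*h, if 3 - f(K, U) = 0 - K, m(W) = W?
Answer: 42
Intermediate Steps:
q(l) = 5 + l
f(K, U) = 3 + K (f(K, U) = 3 - (0 - K) = 3 - (-1)*K = 3 + K)
h = -42 (h = (-16 + (5 - 3))*(3 + 0) = (-16 + 2)*3 = -14*3 = -42)
m(G(-1))*h = -1*(-42) = 42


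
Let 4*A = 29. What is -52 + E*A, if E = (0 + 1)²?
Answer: -179/4 ≈ -44.750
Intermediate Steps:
A = 29/4 (A = (¼)*29 = 29/4 ≈ 7.2500)
E = 1 (E = 1² = 1)
-52 + E*A = -52 + 1*(29/4) = -52 + 29/4 = -179/4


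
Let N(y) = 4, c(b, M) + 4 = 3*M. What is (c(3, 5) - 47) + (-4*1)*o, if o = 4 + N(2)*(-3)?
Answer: -4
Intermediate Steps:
c(b, M) = -4 + 3*M
o = -8 (o = 4 + 4*(-3) = 4 - 12 = -8)
(c(3, 5) - 47) + (-4*1)*o = ((-4 + 3*5) - 47) - 4*1*(-8) = ((-4 + 15) - 47) - 4*(-8) = (11 - 47) + 32 = -36 + 32 = -4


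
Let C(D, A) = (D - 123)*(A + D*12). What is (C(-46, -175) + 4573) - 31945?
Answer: 95491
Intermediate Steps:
C(D, A) = (-123 + D)*(A + 12*D)
(C(-46, -175) + 4573) - 31945 = ((-1476*(-46) - 123*(-175) + 12*(-46)**2 - 175*(-46)) + 4573) - 31945 = ((67896 + 21525 + 12*2116 + 8050) + 4573) - 31945 = ((67896 + 21525 + 25392 + 8050) + 4573) - 31945 = (122863 + 4573) - 31945 = 127436 - 31945 = 95491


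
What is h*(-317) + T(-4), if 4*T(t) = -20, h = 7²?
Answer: -15538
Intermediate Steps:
h = 49
T(t) = -5 (T(t) = (¼)*(-20) = -5)
h*(-317) + T(-4) = 49*(-317) - 5 = -15533 - 5 = -15538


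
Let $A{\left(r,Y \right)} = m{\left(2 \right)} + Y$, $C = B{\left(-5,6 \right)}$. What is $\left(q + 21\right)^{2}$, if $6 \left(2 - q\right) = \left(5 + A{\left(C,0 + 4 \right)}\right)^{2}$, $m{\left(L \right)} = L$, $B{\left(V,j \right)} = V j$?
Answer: $\frac{289}{36} \approx 8.0278$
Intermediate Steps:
$C = -30$ ($C = \left(-5\right) 6 = -30$)
$A{\left(r,Y \right)} = 2 + Y$
$q = - \frac{109}{6}$ ($q = 2 - \frac{\left(5 + \left(2 + \left(0 + 4\right)\right)\right)^{2}}{6} = 2 - \frac{\left(5 + \left(2 + 4\right)\right)^{2}}{6} = 2 - \frac{\left(5 + 6\right)^{2}}{6} = 2 - \frac{11^{2}}{6} = 2 - \frac{121}{6} = - \frac{109}{6} \approx -18.167$)
$\left(q + 21\right)^{2} = \left(- \frac{109}{6} + 21\right)^{2} = \left(\frac{17}{6}\right)^{2} = \frac{289}{36}$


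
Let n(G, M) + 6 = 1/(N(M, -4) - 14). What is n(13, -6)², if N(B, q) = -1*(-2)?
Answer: 5329/144 ≈ 37.007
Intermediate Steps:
N(B, q) = 2
n(G, M) = -73/12 (n(G, M) = -6 + 1/(2 - 14) = -6 + 1/(-12) = -6 - 1/12 = -73/12)
n(13, -6)² = (-73/12)² = 5329/144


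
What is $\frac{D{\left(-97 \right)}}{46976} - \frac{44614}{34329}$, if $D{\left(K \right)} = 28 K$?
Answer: $- \frac{547256207}{403159776} \approx -1.3574$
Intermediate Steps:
$\frac{D{\left(-97 \right)}}{46976} - \frac{44614}{34329} = \frac{28 \left(-97\right)}{46976} - \frac{44614}{34329} = \left(-2716\right) \frac{1}{46976} - \frac{44614}{34329} = - \frac{679}{11744} - \frac{44614}{34329} = - \frac{547256207}{403159776}$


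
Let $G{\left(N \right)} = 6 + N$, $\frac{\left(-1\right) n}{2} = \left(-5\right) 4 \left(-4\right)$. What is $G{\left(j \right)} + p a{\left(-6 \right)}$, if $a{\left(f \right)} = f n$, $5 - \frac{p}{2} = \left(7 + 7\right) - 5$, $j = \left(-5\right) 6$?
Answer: $-7704$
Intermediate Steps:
$j = -30$
$p = -8$ ($p = 10 - 2 \left(\left(7 + 7\right) - 5\right) = 10 - 2 \left(14 - 5\right) = 10 - 18 = -8$)
$n = -160$ ($n = - 2 \left(-5\right) 4 \left(-4\right) = - 2 \left(\left(-20\right) \left(-4\right)\right) = \left(-2\right) 80 = -160$)
$a{\left(f \right)} = - 160 f$ ($a{\left(f \right)} = f \left(-160\right) = - 160 f$)
$G{\left(j \right)} + p a{\left(-6 \right)} = \left(6 - 30\right) - 8 \left(\left(-160\right) \left(-6\right)\right) = -24 - 7680 = -7704$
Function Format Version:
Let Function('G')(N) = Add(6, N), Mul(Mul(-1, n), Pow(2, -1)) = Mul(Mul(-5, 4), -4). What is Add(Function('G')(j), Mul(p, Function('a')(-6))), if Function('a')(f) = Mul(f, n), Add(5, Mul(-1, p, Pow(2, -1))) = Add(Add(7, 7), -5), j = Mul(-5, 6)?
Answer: -7704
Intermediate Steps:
j = -30
p = -8 (p = Add(10, Mul(-2, Add(Add(7, 7), -5))) = Add(10, Mul(-2, Add(14, -5))) = Add(10, Mul(-2, 9)) = Add(10, -18) = -8)
n = -160 (n = Mul(-2, Mul(Mul(-5, 4), -4)) = Mul(-2, Mul(-20, -4)) = Mul(-2, 80) = -160)
Function('a')(f) = Mul(-160, f) (Function('a')(f) = Mul(f, -160) = Mul(-160, f))
Add(Function('G')(j), Mul(p, Function('a')(-6))) = Add(Add(6, -30), Mul(-8, Mul(-160, -6))) = Add(-24, Mul(-8, 960)) = Add(-24, -7680) = -7704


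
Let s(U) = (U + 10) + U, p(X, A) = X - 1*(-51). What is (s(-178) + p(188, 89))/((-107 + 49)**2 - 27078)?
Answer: 107/23714 ≈ 0.0045121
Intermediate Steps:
p(X, A) = 51 + X (p(X, A) = X + 51 = 51 + X)
s(U) = 10 + 2*U (s(U) = (10 + U) + U = 10 + 2*U)
(s(-178) + p(188, 89))/((-107 + 49)**2 - 27078) = ((10 + 2*(-178)) + (51 + 188))/((-107 + 49)**2 - 27078) = ((10 - 356) + 239)/((-58)**2 - 27078) = (-346 + 239)/(3364 - 27078) = -107/(-23714) = -107*(-1/23714) = 107/23714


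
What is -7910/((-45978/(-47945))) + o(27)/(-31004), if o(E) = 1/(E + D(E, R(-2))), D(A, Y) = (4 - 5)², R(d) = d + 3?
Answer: -164613546040189/19957026768 ≈ -8248.4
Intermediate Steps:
R(d) = 3 + d
D(A, Y) = 1 (D(A, Y) = (-1)² = 1)
o(E) = 1/(1 + E) (o(E) = 1/(E + 1) = 1/(1 + E))
-7910/((-45978/(-47945))) + o(27)/(-31004) = -7910/((-45978/(-47945))) + 1/((1 + 27)*(-31004)) = -7910/((-45978*(-1/47945))) - 1/31004/28 = -7910/45978/47945 + (1/28)*(-1/31004) = -7910*47945/45978 - 1/868112 = -189622475/22989 - 1/868112 = -164613546040189/19957026768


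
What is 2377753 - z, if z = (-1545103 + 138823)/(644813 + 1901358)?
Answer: 6054167140043/2546171 ≈ 2.3778e+6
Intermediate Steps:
z = -1406280/2546171 ≈ -0.55231
2377753 - z = 2377753 - 1*(-1406280/2546171) = 2377753 + 1406280/2546171 = 6054167140043/2546171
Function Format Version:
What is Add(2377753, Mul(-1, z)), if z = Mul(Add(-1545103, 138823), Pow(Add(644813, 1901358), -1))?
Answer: Rational(6054167140043, 2546171) ≈ 2.3778e+6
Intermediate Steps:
z = Rational(-1406280, 2546171) (z = Mul(-1406280, Pow(2546171, -1)) = Mul(-1406280, Rational(1, 2546171)) = Rational(-1406280, 2546171) ≈ -0.55231)
Add(2377753, Mul(-1, z)) = Add(2377753, Mul(-1, Rational(-1406280, 2546171))) = Add(2377753, Rational(1406280, 2546171)) = Rational(6054167140043, 2546171)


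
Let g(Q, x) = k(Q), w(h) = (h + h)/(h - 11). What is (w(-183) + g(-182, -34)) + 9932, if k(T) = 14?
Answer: 964945/97 ≈ 9947.9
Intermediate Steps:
w(h) = 2*h/(-11 + h) (w(h) = (2*h)/(-11 + h) = 2*h/(-11 + h))
g(Q, x) = 14
(w(-183) + g(-182, -34)) + 9932 = (2*(-183)/(-11 - 183) + 14) + 9932 = (2*(-183)/(-194) + 14) + 9932 = (2*(-183)*(-1/194) + 14) + 9932 = (183/97 + 14) + 9932 = 1541/97 + 9932 = 964945/97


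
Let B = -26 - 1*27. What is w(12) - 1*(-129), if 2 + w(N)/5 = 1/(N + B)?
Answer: 4874/41 ≈ 118.88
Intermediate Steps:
B = -53 (B = -26 - 27 = -53)
w(N) = -10 + 5/(-53 + N) (w(N) = -10 + 5/(N - 53) = -10 + 5/(-53 + N))
w(12) - 1*(-129) = 5*(107 - 2*12)/(-53 + 12) - 1*(-129) = 5*(107 - 24)/(-41) + 129 = 5*(-1/41)*83 + 129 = -415/41 + 129 = 4874/41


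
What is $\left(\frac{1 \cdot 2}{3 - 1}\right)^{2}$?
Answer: $1$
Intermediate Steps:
$\left(\frac{1 \cdot 2}{3 - 1}\right)^{2} = \left(\frac{2}{2}\right)^{2} = \left(2 \cdot \frac{1}{2}\right)^{2} = 1^{2} = 1$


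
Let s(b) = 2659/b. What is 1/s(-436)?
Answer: -436/2659 ≈ -0.16397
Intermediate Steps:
1/s(-436) = 1/(2659/(-436)) = 1/(2659*(-1/436)) = 1/(-2659/436) = -436/2659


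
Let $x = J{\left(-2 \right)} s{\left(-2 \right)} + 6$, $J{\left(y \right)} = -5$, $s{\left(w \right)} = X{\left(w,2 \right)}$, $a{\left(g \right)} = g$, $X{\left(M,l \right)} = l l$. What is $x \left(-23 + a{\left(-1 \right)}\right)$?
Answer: $336$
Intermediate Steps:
$X{\left(M,l \right)} = l^{2}$
$s{\left(w \right)} = 4$ ($s{\left(w \right)} = 2^{2} = 4$)
$x = -14$ ($x = \left(-5\right) 4 + 6 = -20 + 6 = -14$)
$x \left(-23 + a{\left(-1 \right)}\right) = - 14 \left(-23 - 1\right) = \left(-14\right) \left(-24\right) = 336$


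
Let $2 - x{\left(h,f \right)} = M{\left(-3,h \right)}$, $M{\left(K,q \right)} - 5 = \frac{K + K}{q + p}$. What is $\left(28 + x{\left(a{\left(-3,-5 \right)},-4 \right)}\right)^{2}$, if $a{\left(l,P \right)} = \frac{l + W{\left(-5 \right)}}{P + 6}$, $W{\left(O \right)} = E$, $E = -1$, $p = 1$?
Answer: $529$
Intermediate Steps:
$W{\left(O \right)} = -1$
$a{\left(l,P \right)} = \frac{-1 + l}{6 + P}$ ($a{\left(l,P \right)} = \frac{l - 1}{P + 6} = \frac{-1 + l}{6 + P}$)
$M{\left(K,q \right)} = 5 + \frac{2 K}{1 + q}$ ($M{\left(K,q \right)} = 5 + \frac{K + K}{q + 1} = 5 + \frac{2 K}{1 + q}$)
$x{\left(h,f \right)} = 2 - \frac{-1 + 5 h}{1 + h}$ ($x{\left(h,f \right)} = 2 - \frac{5 + 2 \left(-3\right) + 5 h}{1 + h} = 2 - \frac{5 - 6 + 5 h}{1 + h} = 2 - \frac{-1 + 5 h}{1 + h}$)
$\left(28 + x{\left(a{\left(-3,-5 \right)},-4 \right)}\right)^{2} = \left(28 + \frac{3 \left(1 - \frac{-1 - 3}{6 - 5}\right)}{1 + \frac{-1 - 3}{6 - 5}}\right)^{2} = \left(28 + \frac{3 \left(1 - 1^{-1} \left(-4\right)\right)}{1 + 1^{-1} \left(-4\right)}\right)^{2} = \left(28 + \frac{3 \left(1 - 1 \left(-4\right)\right)}{1 + 1 \left(-4\right)}\right)^{2} = \left(28 + \frac{3 \left(1 - -4\right)}{1 - 4}\right)^{2} = \left(28 + \frac{3 \left(1 + 4\right)}{-3}\right)^{2} = \left(28 + 3 \left(- \frac{1}{3}\right) 5\right)^{2} = \left(28 - 5\right)^{2} = 23^{2} = 529$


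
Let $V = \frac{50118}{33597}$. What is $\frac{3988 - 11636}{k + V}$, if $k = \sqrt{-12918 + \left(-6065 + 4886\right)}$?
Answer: $- \frac{1430868098112}{1768291011733} + \frac{959193812448 i \sqrt{14097}}{1768291011733} \approx -0.80918 + 64.404 i$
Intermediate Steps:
$k = i \sqrt{14097}$ ($k = \sqrt{-12918 - 1179} = \sqrt{-14097} = i \sqrt{14097} \approx 118.73 i$)
$V = \frac{16706}{11199}$ ($V = 50118 \cdot \frac{1}{33597} = \frac{16706}{11199} \approx 1.4917$)
$\frac{3988 - 11636}{k + V} = \frac{3988 - 11636}{i \sqrt{14097} + \frac{16706}{11199}} = - \frac{7648}{\frac{16706}{11199} + i \sqrt{14097}}$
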